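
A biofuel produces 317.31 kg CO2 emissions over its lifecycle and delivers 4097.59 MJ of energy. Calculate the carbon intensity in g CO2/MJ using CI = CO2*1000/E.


CI = CO2 * 1000 / E
= 317.31 * 1000 / 4097.59
= 77.4382 g CO2/MJ

77.4382 g CO2/MJ


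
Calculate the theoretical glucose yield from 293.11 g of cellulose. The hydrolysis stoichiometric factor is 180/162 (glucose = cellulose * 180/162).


glucose = cellulose * 180/162
= 293.11 * 180/162
= 325.6778 g

325.6778 g


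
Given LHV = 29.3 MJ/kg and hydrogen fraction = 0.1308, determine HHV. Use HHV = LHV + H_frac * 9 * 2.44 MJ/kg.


HHV = LHV + H_frac * 9 * 2.44
= 29.3 + 0.1308 * 9 * 2.44
= 32.1724 MJ/kg

32.1724 MJ/kg


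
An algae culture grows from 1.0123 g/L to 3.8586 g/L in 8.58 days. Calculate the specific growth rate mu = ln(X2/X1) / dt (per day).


mu = ln(X2/X1) / dt
= ln(3.8586/1.0123) / 8.58
= 0.1560 per day

0.1560 per day


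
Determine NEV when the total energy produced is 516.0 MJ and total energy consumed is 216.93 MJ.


NEV = E_out - E_in
= 516.0 - 216.93
= 299.0700 MJ

299.0700 MJ


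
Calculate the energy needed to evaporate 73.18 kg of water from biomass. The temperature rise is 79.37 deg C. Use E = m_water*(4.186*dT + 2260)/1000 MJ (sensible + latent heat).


E = m_water * (4.186 * dT + 2260) / 1000
= 73.18 * (4.186 * 79.37 + 2260) / 1000
= 189.7003 MJ

189.7003 MJ


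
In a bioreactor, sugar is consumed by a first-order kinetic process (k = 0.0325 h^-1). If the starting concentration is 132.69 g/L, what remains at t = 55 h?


S = S0 * exp(-k * t)
S = 132.69 * exp(-0.0325 * 55)
S = 22.2094 g/L

22.2094 g/L


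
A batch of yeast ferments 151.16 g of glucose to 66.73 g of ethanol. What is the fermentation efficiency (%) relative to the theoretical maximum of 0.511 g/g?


Fermentation efficiency = (actual / (0.511 * glucose)) * 100
= (66.73 / (0.511 * 151.16)) * 100
= 86.3900%

86.3900%


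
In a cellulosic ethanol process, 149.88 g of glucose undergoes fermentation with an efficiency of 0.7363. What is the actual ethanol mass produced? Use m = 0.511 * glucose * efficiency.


Actual ethanol: m = 0.511 * 149.88 * 0.7363
m = 56.3922 g

56.3922 g


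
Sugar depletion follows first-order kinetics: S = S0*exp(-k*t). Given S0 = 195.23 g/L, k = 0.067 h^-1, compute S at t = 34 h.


S = S0 * exp(-k * t)
S = 195.23 * exp(-0.067 * 34)
S = 20.0089 g/L

20.0089 g/L


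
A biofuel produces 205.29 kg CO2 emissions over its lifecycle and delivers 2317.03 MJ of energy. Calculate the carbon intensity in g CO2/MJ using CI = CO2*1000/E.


CI = CO2 * 1000 / E
= 205.29 * 1000 / 2317.03
= 88.6005 g CO2/MJ

88.6005 g CO2/MJ


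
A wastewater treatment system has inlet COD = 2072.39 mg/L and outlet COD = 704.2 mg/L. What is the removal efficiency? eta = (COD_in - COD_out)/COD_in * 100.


eta = (COD_in - COD_out) / COD_in * 100
= (2072.39 - 704.2) / 2072.39 * 100
= 66.0199%

66.0199%


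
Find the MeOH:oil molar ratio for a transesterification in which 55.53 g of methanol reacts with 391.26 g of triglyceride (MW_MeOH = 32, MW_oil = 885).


Molar ratio = n_MeOH / n_oil = (MeOH/32) / (oil/885) = (MeOH * 885) / (32 * oil)
= (55.53 * 885) / (32 * 391.26)
= 3.9251

3.9251


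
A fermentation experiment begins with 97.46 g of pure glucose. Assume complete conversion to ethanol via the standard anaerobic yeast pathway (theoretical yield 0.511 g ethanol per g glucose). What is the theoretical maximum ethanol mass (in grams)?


Theoretical ethanol yield: m_EtOH = 0.511 * m_glucose
m_EtOH = 0.511 * 97.46 = 49.8021 g

49.8021 g


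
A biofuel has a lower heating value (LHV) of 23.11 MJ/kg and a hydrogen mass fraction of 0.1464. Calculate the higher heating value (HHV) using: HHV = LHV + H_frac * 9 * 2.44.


HHV = LHV + H_frac * 9 * 2.44
= 23.11 + 0.1464 * 9 * 2.44
= 26.3249 MJ/kg

26.3249 MJ/kg


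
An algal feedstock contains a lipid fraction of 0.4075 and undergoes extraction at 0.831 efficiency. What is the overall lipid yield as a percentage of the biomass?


Y = lipid_content * extraction_eff * 100
= 0.4075 * 0.831 * 100
= 33.8632%

33.8632%


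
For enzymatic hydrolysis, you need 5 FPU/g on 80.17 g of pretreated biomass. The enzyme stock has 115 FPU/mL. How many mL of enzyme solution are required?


V = dosage * m_sub / activity
V = 5 * 80.17 / 115
V = 3.4857 mL

3.4857 mL


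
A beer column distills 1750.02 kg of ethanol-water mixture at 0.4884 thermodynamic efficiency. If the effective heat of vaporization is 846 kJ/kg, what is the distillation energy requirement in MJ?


E = m * 846 / (eta * 1000)
= 1750.02 * 846 / (0.4884 * 1000)
= 3031.3614 MJ

3031.3614 MJ


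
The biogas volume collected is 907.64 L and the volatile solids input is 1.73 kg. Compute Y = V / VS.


Y = V / VS
= 907.64 / 1.73
= 524.6474 L/kg VS

524.6474 L/kg VS


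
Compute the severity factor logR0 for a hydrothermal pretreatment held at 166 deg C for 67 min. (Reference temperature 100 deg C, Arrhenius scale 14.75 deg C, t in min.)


logR0 = log10(t * exp((T - 100) / 14.75))
= log10(67 * exp((166 - 100) / 14.75))
= 3.7694

3.7694


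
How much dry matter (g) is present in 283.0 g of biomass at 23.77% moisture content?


Wd = Ww * (1 - MC/100)
= 283.0 * (1 - 23.77/100)
= 215.7309 g

215.7309 g


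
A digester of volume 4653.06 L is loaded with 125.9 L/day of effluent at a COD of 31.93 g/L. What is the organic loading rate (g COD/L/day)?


OLR = Q * S / V
= 125.9 * 31.93 / 4653.06
= 0.8639 g/L/day

0.8639 g/L/day


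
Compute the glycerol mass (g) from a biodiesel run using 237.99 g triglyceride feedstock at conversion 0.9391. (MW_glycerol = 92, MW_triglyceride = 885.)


glycerol = oil * conv * (92/885)
= 237.99 * 0.9391 * 92 / 885
= 23.2335 g

23.2335 g


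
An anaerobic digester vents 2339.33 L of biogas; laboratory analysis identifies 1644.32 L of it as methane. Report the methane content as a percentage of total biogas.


CH4% = V_CH4 / V_total * 100
= 1644.32 / 2339.33 * 100
= 70.2902%

70.2902%


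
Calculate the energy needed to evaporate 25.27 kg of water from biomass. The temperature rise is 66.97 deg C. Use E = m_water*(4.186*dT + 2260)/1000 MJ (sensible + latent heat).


E = m_water * (4.186 * dT + 2260) / 1000
= 25.27 * (4.186 * 66.97 + 2260) / 1000
= 64.1943 MJ

64.1943 MJ


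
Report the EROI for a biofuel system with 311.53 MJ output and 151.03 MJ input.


EROI = E_out / E_in
= 311.53 / 151.03
= 2.0627

2.0627


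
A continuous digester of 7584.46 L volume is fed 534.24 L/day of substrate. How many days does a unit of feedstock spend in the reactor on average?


HRT = V / Q
= 7584.46 / 534.24
= 14.1967 days

14.1967 days


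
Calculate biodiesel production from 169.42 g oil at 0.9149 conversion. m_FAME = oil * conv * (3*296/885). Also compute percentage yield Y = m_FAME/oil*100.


m_FAME = oil * conv * (3 * 296 / 885) = oil * conv * (888/885)
= 169.42 * 0.9149 * 888 / 885
= 155.5278 g
Y = m_FAME / oil * 100 = conv * (888/885) * 100
= 0.9149 * 888 / 885 * 100
= 91.80%

155.5278 g FAME; Y = 91.80%


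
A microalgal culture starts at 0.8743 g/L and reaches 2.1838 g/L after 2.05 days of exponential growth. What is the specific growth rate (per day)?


mu = ln(X2/X1) / dt
= ln(2.1838/0.8743) / 2.05
= 0.4465 per day

0.4465 per day


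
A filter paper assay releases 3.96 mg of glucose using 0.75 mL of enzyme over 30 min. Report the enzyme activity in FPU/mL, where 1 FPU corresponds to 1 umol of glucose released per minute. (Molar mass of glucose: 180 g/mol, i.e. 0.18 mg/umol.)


Activity = glucose_mg / (0.18 mg/umol * V_mL * t_min)
= 3.96 / (0.18 * 0.75 * 30)
= 0.9778 FPU/mL

0.9778 FPU/mL


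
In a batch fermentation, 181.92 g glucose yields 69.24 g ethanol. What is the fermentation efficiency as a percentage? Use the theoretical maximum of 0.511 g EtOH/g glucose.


Fermentation efficiency = (actual / (0.511 * glucose)) * 100
= (69.24 / (0.511 * 181.92)) * 100
= 74.4828%

74.4828%


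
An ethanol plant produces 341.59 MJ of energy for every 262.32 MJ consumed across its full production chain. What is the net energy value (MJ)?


NEV = E_out - E_in
= 341.59 - 262.32
= 79.2700 MJ

79.2700 MJ


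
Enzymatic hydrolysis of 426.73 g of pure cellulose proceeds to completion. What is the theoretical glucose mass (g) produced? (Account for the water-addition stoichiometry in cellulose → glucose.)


glucose = cellulose * 180/162
= 426.73 * 180/162
= 474.1444 g

474.1444 g


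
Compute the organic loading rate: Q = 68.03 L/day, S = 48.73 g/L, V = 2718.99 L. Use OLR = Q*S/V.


OLR = Q * S / V
= 68.03 * 48.73 / 2718.99
= 1.2192 g/L/day

1.2192 g/L/day


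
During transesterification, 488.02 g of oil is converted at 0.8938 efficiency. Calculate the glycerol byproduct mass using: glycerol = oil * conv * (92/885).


glycerol = oil * conv * (92/885)
= 488.02 * 0.8938 * 92 / 885
= 45.3443 g

45.3443 g


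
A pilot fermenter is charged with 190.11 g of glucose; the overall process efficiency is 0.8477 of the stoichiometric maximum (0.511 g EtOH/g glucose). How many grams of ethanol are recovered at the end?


Actual ethanol: m = 0.511 * 190.11 * 0.8477
m = 82.3508 g

82.3508 g


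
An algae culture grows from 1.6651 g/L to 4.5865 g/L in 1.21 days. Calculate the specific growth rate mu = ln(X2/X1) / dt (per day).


mu = ln(X2/X1) / dt
= ln(4.5865/1.6651) / 1.21
= 0.8374 per day

0.8374 per day


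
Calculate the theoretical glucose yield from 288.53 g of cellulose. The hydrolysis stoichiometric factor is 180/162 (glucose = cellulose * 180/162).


glucose = cellulose * 180/162
= 288.53 * 180/162
= 320.5889 g

320.5889 g


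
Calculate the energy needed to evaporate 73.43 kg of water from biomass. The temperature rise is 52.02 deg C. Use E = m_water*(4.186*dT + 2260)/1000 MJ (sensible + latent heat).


E = m_water * (4.186 * dT + 2260) / 1000
= 73.43 * (4.186 * 52.02 + 2260) / 1000
= 181.9416 MJ

181.9416 MJ


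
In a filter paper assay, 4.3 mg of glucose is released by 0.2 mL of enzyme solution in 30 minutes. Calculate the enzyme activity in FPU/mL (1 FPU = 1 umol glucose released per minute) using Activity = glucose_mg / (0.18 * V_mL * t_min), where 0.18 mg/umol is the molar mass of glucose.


Activity = glucose_mg / (0.18 mg/umol * V_mL * t_min)
= 4.3 / (0.18 * 0.2 * 30)
= 3.9815 FPU/mL

3.9815 FPU/mL


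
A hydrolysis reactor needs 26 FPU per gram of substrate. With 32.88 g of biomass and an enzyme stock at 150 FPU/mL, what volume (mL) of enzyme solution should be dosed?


V = dosage * m_sub / activity
V = 26 * 32.88 / 150
V = 5.6992 mL

5.6992 mL


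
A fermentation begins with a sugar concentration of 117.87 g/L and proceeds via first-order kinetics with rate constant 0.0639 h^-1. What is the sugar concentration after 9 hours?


S = S0 * exp(-k * t)
S = 117.87 * exp(-0.0639 * 9)
S = 66.3194 g/L

66.3194 g/L


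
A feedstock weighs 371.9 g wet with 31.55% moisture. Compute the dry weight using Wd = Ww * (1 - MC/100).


Wd = Ww * (1 - MC/100)
= 371.9 * (1 - 31.55/100)
= 254.5655 g

254.5655 g


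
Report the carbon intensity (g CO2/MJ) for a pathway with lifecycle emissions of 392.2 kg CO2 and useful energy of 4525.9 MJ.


CI = CO2 * 1000 / E
= 392.2 * 1000 / 4525.9
= 86.6568 g CO2/MJ

86.6568 g CO2/MJ


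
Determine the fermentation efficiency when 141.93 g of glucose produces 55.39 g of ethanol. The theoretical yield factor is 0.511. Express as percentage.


Fermentation efficiency = (actual / (0.511 * glucose)) * 100
= (55.39 / (0.511 * 141.93)) * 100
= 76.3724%

76.3724%


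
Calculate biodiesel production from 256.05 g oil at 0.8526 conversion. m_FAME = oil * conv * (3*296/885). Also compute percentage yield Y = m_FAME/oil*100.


m_FAME = oil * conv * (3 * 296 / 885) = oil * conv * (888/885)
= 256.05 * 0.8526 * 888 / 885
= 219.0483 g
Y = m_FAME / oil * 100 = conv * (888/885) * 100
= 0.8526 * 888 / 885 * 100
= 85.55%

219.0483 g FAME; Y = 85.55%


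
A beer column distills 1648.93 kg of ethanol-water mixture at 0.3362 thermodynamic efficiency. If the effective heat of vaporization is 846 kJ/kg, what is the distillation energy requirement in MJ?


E = m * 846 / (eta * 1000)
= 1648.93 * 846 / (0.3362 * 1000)
= 4149.3004 MJ

4149.3004 MJ


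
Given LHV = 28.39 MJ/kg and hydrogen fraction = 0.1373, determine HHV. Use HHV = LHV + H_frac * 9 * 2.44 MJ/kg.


HHV = LHV + H_frac * 9 * 2.44
= 28.39 + 0.1373 * 9 * 2.44
= 31.4051 MJ/kg

31.4051 MJ/kg


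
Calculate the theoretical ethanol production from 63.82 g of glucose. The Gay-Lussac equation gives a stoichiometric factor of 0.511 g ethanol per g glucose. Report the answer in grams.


Theoretical ethanol yield: m_EtOH = 0.511 * m_glucose
m_EtOH = 0.511 * 63.82 = 32.6120 g

32.6120 g


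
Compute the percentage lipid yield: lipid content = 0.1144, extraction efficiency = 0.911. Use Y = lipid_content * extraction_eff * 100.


Y = lipid_content * extraction_eff * 100
= 0.1144 * 0.911 * 100
= 10.4218%

10.4218%


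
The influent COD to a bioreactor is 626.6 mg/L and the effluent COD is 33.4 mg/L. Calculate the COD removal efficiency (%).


eta = (COD_in - COD_out) / COD_in * 100
= (626.6 - 33.4) / 626.6 * 100
= 94.6696%

94.6696%


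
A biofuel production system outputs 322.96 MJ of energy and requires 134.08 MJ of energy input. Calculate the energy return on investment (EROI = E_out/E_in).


EROI = E_out / E_in
= 322.96 / 134.08
= 2.4087

2.4087


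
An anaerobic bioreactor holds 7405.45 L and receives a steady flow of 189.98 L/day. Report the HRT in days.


HRT = V / Q
= 7405.45 / 189.98
= 38.9802 days

38.9802 days


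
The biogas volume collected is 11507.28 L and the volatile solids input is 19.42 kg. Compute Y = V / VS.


Y = V / VS
= 11507.28 / 19.42
= 592.5479 L/kg VS

592.5479 L/kg VS


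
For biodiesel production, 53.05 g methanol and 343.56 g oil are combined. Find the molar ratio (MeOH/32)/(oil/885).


Molar ratio = n_MeOH / n_oil = (MeOH/32) / (oil/885) = (MeOH * 885) / (32 * oil)
= (53.05 * 885) / (32 * 343.56)
= 4.2705

4.2705


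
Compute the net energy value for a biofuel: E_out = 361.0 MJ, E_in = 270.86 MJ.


NEV = E_out - E_in
= 361.0 - 270.86
= 90.1400 MJ

90.1400 MJ


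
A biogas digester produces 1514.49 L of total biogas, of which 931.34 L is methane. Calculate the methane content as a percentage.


CH4% = V_CH4 / V_total * 100
= 931.34 / 1514.49 * 100
= 61.4953%

61.4953%


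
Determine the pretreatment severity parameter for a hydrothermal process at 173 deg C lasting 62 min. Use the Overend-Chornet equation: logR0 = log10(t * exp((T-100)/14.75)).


logR0 = log10(t * exp((T - 100) / 14.75))
= log10(62 * exp((173 - 100) / 14.75))
= 3.9418

3.9418


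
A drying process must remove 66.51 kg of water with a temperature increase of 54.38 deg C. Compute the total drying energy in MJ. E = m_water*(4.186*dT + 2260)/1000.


E = m_water * (4.186 * dT + 2260) / 1000
= 66.51 * (4.186 * 54.38 + 2260) / 1000
= 165.4526 MJ

165.4526 MJ


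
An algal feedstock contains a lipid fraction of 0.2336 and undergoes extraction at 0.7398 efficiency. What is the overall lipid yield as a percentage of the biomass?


Y = lipid_content * extraction_eff * 100
= 0.2336 * 0.7398 * 100
= 17.2817%

17.2817%


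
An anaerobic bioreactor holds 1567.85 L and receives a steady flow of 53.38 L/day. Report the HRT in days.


HRT = V / Q
= 1567.85 / 53.38
= 29.3715 days

29.3715 days


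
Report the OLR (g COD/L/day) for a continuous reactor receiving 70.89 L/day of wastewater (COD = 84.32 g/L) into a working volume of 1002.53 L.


OLR = Q * S / V
= 70.89 * 84.32 / 1002.53
= 5.9624 g/L/day

5.9624 g/L/day


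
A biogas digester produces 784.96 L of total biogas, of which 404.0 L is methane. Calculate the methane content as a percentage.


CH4% = V_CH4 / V_total * 100
= 404.0 / 784.96 * 100
= 51.4676%

51.4676%


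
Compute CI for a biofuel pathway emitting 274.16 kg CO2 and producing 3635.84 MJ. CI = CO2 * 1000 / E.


CI = CO2 * 1000 / E
= 274.16 * 1000 / 3635.84
= 75.4049 g CO2/MJ

75.4049 g CO2/MJ


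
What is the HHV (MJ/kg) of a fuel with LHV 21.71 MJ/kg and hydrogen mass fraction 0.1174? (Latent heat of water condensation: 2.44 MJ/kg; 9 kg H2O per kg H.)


HHV = LHV + H_frac * 9 * 2.44
= 21.71 + 0.1174 * 9 * 2.44
= 24.2881 MJ/kg

24.2881 MJ/kg


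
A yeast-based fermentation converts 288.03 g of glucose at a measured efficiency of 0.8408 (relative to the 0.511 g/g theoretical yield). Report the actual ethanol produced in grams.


Actual ethanol: m = 0.511 * 288.03 * 0.8408
m = 123.7517 g

123.7517 g


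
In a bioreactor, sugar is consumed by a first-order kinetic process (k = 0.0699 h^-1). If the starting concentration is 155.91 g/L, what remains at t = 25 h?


S = S0 * exp(-k * t)
S = 155.91 * exp(-0.0699 * 25)
S = 27.1609 g/L

27.1609 g/L


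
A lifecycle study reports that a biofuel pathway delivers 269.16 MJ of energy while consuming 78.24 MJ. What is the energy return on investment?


EROI = E_out / E_in
= 269.16 / 78.24
= 3.4402

3.4402


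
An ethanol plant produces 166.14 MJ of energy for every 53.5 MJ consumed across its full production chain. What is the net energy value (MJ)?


NEV = E_out - E_in
= 166.14 - 53.5
= 112.6400 MJ

112.6400 MJ


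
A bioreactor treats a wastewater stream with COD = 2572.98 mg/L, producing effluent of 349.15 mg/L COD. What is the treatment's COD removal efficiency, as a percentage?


eta = (COD_in - COD_out) / COD_in * 100
= (2572.98 - 349.15) / 2572.98 * 100
= 86.4301%

86.4301%


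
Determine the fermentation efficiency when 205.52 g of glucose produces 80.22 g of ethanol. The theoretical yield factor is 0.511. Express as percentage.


Fermentation efficiency = (actual / (0.511 * glucose)) * 100
= (80.22 / (0.511 * 205.52)) * 100
= 76.3849%

76.3849%


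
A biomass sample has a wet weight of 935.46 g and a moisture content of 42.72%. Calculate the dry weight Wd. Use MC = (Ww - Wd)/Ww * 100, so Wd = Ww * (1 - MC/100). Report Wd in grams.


Wd = Ww * (1 - MC/100)
= 935.46 * (1 - 42.72/100)
= 535.8315 g

535.8315 g


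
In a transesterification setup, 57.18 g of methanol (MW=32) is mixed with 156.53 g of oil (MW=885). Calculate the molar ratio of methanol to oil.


Molar ratio = n_MeOH / n_oil = (MeOH/32) / (oil/885) = (MeOH * 885) / (32 * oil)
= (57.18 * 885) / (32 * 156.53)
= 10.1028

10.1028


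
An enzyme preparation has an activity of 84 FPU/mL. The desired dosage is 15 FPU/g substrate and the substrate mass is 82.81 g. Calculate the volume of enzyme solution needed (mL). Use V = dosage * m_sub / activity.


V = dosage * m_sub / activity
V = 15 * 82.81 / 84
V = 14.7875 mL

14.7875 mL


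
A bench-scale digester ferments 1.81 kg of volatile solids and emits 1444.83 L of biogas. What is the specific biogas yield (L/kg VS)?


Y = V / VS
= 1444.83 / 1.81
= 798.2486 L/kg VS

798.2486 L/kg VS


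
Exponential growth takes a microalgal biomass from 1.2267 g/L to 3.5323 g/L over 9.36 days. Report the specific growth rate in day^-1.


mu = ln(X2/X1) / dt
= ln(3.5323/1.2267) / 9.36
= 0.1130 per day

0.1130 per day


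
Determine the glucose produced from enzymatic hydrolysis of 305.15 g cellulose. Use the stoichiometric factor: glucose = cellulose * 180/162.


glucose = cellulose * 180/162
= 305.15 * 180/162
= 339.0556 g

339.0556 g


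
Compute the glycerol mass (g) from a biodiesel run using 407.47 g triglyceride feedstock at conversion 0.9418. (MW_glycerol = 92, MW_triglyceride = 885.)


glycerol = oil * conv * (92/885)
= 407.47 * 0.9418 * 92 / 885
= 39.8932 g

39.8932 g


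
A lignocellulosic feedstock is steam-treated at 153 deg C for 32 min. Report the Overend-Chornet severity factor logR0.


logR0 = log10(t * exp((T - 100) / 14.75))
= log10(32 * exp((153 - 100) / 14.75))
= 3.0657

3.0657


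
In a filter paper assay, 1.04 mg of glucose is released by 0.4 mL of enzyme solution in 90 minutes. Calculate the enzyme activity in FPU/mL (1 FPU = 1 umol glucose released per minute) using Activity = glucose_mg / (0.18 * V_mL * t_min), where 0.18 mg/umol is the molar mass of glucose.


Activity = glucose_mg / (0.18 mg/umol * V_mL * t_min)
= 1.04 / (0.18 * 0.4 * 90)
= 0.1605 FPU/mL

0.1605 FPU/mL


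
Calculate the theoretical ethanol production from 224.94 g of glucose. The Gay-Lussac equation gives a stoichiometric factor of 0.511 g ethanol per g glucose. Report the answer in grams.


Theoretical ethanol yield: m_EtOH = 0.511 * m_glucose
m_EtOH = 0.511 * 224.94 = 114.9443 g

114.9443 g


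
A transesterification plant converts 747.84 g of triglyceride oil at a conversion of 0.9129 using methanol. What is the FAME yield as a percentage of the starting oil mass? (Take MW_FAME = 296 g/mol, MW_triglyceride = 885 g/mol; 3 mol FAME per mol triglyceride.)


m_FAME = oil * conv * (3 * 296 / 885) = oil * conv * (888/885)
= 747.84 * 0.9129 * 888 / 885
= 685.0174 g
Y = m_FAME / oil * 100 = conv * (888/885) * 100
= 0.9129 * 888 / 885 * 100
= 91.60%

91.60%


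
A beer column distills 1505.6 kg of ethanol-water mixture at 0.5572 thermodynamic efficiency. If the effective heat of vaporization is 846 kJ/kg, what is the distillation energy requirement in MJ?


E = m * 846 / (eta * 1000)
= 1505.6 * 846 / (0.5572 * 1000)
= 2285.9612 MJ

2285.9612 MJ


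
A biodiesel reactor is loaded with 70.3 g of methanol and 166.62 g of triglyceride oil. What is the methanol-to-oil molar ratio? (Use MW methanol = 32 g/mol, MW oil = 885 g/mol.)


Molar ratio = n_MeOH / n_oil = (MeOH/32) / (oil/885) = (MeOH * 885) / (32 * oil)
= (70.3 * 885) / (32 * 166.62)
= 11.6687

11.6687


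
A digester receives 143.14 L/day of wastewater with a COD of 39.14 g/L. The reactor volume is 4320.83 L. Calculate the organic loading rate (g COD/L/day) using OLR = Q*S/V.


OLR = Q * S / V
= 143.14 * 39.14 / 4320.83
= 1.2966 g/L/day

1.2966 g/L/day


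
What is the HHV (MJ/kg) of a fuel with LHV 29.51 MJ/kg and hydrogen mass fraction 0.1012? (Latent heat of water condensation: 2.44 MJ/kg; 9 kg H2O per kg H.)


HHV = LHV + H_frac * 9 * 2.44
= 29.51 + 0.1012 * 9 * 2.44
= 31.7324 MJ/kg

31.7324 MJ/kg


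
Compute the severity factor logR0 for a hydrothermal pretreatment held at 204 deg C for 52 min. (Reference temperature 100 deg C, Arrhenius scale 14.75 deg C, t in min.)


logR0 = log10(t * exp((T - 100) / 14.75))
= log10(52 * exp((204 - 100) / 14.75))
= 4.7781

4.7781


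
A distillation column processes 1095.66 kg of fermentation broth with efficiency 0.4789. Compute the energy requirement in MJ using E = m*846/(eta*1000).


E = m * 846 / (eta * 1000)
= 1095.66 * 846 / (0.4789 * 1000)
= 1935.5364 MJ

1935.5364 MJ


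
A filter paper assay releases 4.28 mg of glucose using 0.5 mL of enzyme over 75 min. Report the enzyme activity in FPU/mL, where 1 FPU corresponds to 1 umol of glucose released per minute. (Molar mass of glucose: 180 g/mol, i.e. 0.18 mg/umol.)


Activity = glucose_mg / (0.18 mg/umol * V_mL * t_min)
= 4.28 / (0.18 * 0.5 * 75)
= 0.6341 FPU/mL

0.6341 FPU/mL


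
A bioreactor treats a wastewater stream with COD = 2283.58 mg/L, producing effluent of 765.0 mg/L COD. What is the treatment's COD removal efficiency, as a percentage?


eta = (COD_in - COD_out) / COD_in * 100
= (2283.58 - 765.0) / 2283.58 * 100
= 66.5000%

66.5000%


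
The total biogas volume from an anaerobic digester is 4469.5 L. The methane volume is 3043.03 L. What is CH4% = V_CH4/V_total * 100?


CH4% = V_CH4 / V_total * 100
= 3043.03 / 4469.5 * 100
= 68.0843%

68.0843%


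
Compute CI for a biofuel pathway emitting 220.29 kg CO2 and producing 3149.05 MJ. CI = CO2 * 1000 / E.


CI = CO2 * 1000 / E
= 220.29 * 1000 / 3149.05
= 69.9544 g CO2/MJ

69.9544 g CO2/MJ


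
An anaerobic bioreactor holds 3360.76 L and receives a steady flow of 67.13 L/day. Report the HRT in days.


HRT = V / Q
= 3360.76 / 67.13
= 50.0635 days

50.0635 days


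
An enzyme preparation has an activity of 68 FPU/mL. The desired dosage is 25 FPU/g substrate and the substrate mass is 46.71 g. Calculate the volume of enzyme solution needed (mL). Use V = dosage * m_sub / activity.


V = dosage * m_sub / activity
V = 25 * 46.71 / 68
V = 17.1728 mL

17.1728 mL


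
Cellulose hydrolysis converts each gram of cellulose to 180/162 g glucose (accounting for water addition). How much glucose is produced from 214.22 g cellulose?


glucose = cellulose * 180/162
= 214.22 * 180/162
= 238.0222 g

238.0222 g


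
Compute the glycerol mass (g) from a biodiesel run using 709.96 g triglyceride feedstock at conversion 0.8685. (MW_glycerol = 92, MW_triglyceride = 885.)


glycerol = oil * conv * (92/885)
= 709.96 * 0.8685 * 92 / 885
= 64.0986 g

64.0986 g


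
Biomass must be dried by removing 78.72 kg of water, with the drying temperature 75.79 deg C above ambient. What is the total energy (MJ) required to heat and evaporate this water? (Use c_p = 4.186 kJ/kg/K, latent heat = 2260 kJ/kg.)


E = m_water * (4.186 * dT + 2260) / 1000
= 78.72 * (4.186 * 75.79 + 2260) / 1000
= 202.8817 MJ

202.8817 MJ


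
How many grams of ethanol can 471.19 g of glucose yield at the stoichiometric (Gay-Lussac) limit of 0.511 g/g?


Theoretical ethanol yield: m_EtOH = 0.511 * m_glucose
m_EtOH = 0.511 * 471.19 = 240.7781 g

240.7781 g


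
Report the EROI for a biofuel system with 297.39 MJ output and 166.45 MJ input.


EROI = E_out / E_in
= 297.39 / 166.45
= 1.7867

1.7867


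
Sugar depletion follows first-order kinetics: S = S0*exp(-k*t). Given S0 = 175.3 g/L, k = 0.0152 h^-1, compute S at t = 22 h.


S = S0 * exp(-k * t)
S = 175.3 * exp(-0.0152 * 22)
S = 125.4740 g/L

125.4740 g/L


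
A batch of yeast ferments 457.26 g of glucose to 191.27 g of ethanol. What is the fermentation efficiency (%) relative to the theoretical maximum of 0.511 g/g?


Fermentation efficiency = (actual / (0.511 * glucose)) * 100
= (191.27 / (0.511 * 457.26)) * 100
= 81.8583%

81.8583%


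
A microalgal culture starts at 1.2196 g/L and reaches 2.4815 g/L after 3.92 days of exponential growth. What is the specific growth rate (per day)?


mu = ln(X2/X1) / dt
= ln(2.4815/1.2196) / 3.92
= 0.1812 per day

0.1812 per day


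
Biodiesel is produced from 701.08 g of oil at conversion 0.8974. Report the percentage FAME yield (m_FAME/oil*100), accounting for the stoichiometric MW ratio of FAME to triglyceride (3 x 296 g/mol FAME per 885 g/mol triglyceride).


m_FAME = oil * conv * (3 * 296 / 885) = oil * conv * (888/885)
= 701.08 * 0.8974 * 888 / 885
= 631.2819 g
Y = m_FAME / oil * 100 = conv * (888/885) * 100
= 0.8974 * 888 / 885 * 100
= 90.04%

90.04%


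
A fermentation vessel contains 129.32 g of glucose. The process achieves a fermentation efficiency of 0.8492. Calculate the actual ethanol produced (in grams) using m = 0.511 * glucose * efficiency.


Actual ethanol: m = 0.511 * 129.32 * 0.8492
m = 56.1173 g

56.1173 g


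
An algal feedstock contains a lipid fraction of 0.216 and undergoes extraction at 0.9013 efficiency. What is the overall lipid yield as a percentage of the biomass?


Y = lipid_content * extraction_eff * 100
= 0.216 * 0.9013 * 100
= 19.4681%

19.4681%


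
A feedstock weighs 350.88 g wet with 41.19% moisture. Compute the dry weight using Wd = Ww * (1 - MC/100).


Wd = Ww * (1 - MC/100)
= 350.88 * (1 - 41.19/100)
= 206.3525 g

206.3525 g


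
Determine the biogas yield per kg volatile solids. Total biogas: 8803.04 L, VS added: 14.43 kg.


Y = V / VS
= 8803.04 / 14.43
= 610.0513 L/kg VS

610.0513 L/kg VS


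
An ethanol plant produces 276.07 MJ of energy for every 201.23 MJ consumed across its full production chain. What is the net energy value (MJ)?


NEV = E_out - E_in
= 276.07 - 201.23
= 74.8400 MJ

74.8400 MJ


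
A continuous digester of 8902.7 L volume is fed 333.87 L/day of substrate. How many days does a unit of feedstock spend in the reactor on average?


HRT = V / Q
= 8902.7 / 333.87
= 26.6652 days

26.6652 days


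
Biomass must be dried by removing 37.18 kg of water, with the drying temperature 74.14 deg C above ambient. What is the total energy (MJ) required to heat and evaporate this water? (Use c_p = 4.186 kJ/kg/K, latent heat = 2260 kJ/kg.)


E = m_water * (4.186 * dT + 2260) / 1000
= 37.18 * (4.186 * 74.14 + 2260) / 1000
= 95.5656 MJ

95.5656 MJ


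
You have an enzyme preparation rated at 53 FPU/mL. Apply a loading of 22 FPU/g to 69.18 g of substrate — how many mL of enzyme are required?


V = dosage * m_sub / activity
V = 22 * 69.18 / 53
V = 28.7162 mL

28.7162 mL


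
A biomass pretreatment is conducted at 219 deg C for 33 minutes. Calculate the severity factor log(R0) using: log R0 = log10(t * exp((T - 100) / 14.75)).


logR0 = log10(t * exp((T - 100) / 14.75))
= log10(33 * exp((219 - 100) / 14.75))
= 5.0223

5.0223


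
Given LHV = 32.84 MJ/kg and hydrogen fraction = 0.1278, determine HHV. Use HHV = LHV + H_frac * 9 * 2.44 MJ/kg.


HHV = LHV + H_frac * 9 * 2.44
= 32.84 + 0.1278 * 9 * 2.44
= 35.6465 MJ/kg

35.6465 MJ/kg


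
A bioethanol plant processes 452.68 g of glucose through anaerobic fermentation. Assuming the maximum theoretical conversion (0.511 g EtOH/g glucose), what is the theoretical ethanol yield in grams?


Theoretical ethanol yield: m_EtOH = 0.511 * m_glucose
m_EtOH = 0.511 * 452.68 = 231.3195 g

231.3195 g


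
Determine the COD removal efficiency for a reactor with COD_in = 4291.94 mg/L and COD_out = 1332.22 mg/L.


eta = (COD_in - COD_out) / COD_in * 100
= (4291.94 - 1332.22) / 4291.94 * 100
= 68.9600%

68.9600%


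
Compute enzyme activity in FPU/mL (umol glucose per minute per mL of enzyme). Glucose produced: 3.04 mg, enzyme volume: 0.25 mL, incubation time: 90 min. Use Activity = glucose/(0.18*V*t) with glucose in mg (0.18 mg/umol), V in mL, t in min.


Activity = glucose_mg / (0.18 mg/umol * V_mL * t_min)
= 3.04 / (0.18 * 0.25 * 90)
= 0.7506 FPU/mL

0.7506 FPU/mL


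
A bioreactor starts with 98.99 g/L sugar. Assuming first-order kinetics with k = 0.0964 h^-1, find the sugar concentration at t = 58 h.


S = S0 * exp(-k * t)
S = 98.99 * exp(-0.0964 * 58)
S = 0.3693 g/L

0.3693 g/L


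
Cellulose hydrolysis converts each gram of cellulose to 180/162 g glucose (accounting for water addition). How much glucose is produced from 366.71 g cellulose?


glucose = cellulose * 180/162
= 366.71 * 180/162
= 407.4556 g

407.4556 g


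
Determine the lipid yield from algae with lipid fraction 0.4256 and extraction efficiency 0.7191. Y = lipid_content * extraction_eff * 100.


Y = lipid_content * extraction_eff * 100
= 0.4256 * 0.7191 * 100
= 30.6049%

30.6049%


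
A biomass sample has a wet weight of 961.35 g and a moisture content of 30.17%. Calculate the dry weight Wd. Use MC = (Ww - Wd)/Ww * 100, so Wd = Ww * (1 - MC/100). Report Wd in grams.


Wd = Ww * (1 - MC/100)
= 961.35 * (1 - 30.17/100)
= 671.3107 g

671.3107 g


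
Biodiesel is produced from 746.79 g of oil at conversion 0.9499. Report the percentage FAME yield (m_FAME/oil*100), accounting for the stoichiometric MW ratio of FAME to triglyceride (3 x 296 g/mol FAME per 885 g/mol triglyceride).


m_FAME = oil * conv * (3 * 296 / 885) = oil * conv * (888/885)
= 746.79 * 0.9499 * 888 / 885
= 711.7805 g
Y = m_FAME / oil * 100 = conv * (888/885) * 100
= 0.9499 * 888 / 885 * 100
= 95.31%

95.31%


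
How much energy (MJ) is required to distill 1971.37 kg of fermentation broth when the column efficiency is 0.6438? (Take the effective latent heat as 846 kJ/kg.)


E = m * 846 / (eta * 1000)
= 1971.37 * 846 / (0.6438 * 1000)
= 2590.5235 MJ

2590.5235 MJ


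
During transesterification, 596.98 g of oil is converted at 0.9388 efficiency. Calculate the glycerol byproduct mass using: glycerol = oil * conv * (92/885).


glycerol = oil * conv * (92/885)
= 596.98 * 0.9388 * 92 / 885
= 58.2609 g

58.2609 g


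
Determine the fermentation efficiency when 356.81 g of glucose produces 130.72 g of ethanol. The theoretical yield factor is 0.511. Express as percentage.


Fermentation efficiency = (actual / (0.511 * glucose)) * 100
= (130.72 / (0.511 * 356.81)) * 100
= 71.6942%

71.6942%


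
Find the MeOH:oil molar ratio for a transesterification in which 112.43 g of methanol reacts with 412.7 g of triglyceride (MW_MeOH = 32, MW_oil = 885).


Molar ratio = n_MeOH / n_oil = (MeOH/32) / (oil/885) = (MeOH * 885) / (32 * oil)
= (112.43 * 885) / (32 * 412.7)
= 7.5343

7.5343


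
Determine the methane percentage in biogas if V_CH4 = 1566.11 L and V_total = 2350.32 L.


CH4% = V_CH4 / V_total * 100
= 1566.11 / 2350.32 * 100
= 66.6339%

66.6339%


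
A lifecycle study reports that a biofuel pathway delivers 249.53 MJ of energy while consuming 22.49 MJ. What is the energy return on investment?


EROI = E_out / E_in
= 249.53 / 22.49
= 11.0952

11.0952


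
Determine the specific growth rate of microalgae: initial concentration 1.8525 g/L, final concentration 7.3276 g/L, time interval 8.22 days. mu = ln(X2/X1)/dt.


mu = ln(X2/X1) / dt
= ln(7.3276/1.8525) / 8.22
= 0.1673 per day

0.1673 per day


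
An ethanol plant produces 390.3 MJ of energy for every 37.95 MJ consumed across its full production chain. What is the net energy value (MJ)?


NEV = E_out - E_in
= 390.3 - 37.95
= 352.3500 MJ

352.3500 MJ


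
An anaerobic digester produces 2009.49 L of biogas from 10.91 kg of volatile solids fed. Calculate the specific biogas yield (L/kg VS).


Y = V / VS
= 2009.49 / 10.91
= 184.1879 L/kg VS

184.1879 L/kg VS


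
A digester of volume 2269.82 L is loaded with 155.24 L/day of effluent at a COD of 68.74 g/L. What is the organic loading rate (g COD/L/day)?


OLR = Q * S / V
= 155.24 * 68.74 / 2269.82
= 4.7013 g/L/day

4.7013 g/L/day


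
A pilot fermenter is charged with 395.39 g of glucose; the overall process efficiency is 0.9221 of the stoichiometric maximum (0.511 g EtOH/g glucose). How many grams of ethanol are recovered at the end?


Actual ethanol: m = 0.511 * 395.39 * 0.9221
m = 186.3050 g

186.3050 g


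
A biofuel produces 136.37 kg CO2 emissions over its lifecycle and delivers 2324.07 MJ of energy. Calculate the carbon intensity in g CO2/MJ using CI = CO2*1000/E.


CI = CO2 * 1000 / E
= 136.37 * 1000 / 2324.07
= 58.6772 g CO2/MJ

58.6772 g CO2/MJ


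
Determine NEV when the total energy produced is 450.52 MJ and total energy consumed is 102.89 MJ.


NEV = E_out - E_in
= 450.52 - 102.89
= 347.6300 MJ

347.6300 MJ


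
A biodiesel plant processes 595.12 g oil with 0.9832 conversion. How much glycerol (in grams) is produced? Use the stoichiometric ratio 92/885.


glycerol = oil * conv * (92/885)
= 595.12 * 0.9832 * 92 / 885
= 60.8262 g

60.8262 g


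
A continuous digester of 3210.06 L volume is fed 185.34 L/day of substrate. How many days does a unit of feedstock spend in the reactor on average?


HRT = V / Q
= 3210.06 / 185.34
= 17.3198 days

17.3198 days


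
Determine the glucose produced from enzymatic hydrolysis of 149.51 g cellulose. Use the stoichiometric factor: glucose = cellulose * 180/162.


glucose = cellulose * 180/162
= 149.51 * 180/162
= 166.1222 g

166.1222 g


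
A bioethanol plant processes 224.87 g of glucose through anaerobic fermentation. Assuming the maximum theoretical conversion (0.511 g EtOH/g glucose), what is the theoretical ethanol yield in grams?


Theoretical ethanol yield: m_EtOH = 0.511 * m_glucose
m_EtOH = 0.511 * 224.87 = 114.9086 g

114.9086 g


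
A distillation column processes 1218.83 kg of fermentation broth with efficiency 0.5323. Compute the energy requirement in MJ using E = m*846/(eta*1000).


E = m * 846 / (eta * 1000)
= 1218.83 * 846 / (0.5323 * 1000)
= 1937.1223 MJ

1937.1223 MJ


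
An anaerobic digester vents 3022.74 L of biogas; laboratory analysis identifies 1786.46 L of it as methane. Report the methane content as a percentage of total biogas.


CH4% = V_CH4 / V_total * 100
= 1786.46 / 3022.74 * 100
= 59.1007%

59.1007%


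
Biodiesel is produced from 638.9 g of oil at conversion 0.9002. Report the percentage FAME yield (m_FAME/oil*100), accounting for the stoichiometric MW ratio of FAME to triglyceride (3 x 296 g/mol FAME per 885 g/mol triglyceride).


m_FAME = oil * conv * (3 * 296 / 885) = oil * conv * (888/885)
= 638.9 * 0.9002 * 888 / 885
= 577.0874 g
Y = m_FAME / oil * 100 = conv * (888/885) * 100
= 0.9002 * 888 / 885 * 100
= 90.33%

90.33%


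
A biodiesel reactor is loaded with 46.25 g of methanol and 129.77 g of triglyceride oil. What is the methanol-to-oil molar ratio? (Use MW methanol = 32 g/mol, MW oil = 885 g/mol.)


Molar ratio = n_MeOH / n_oil = (MeOH/32) / (oil/885) = (MeOH * 885) / (32 * oil)
= (46.25 * 885) / (32 * 129.77)
= 9.8567

9.8567


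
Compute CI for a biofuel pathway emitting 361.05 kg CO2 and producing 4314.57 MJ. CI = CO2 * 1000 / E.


CI = CO2 * 1000 / E
= 361.05 * 1000 / 4314.57
= 83.6816 g CO2/MJ

83.6816 g CO2/MJ


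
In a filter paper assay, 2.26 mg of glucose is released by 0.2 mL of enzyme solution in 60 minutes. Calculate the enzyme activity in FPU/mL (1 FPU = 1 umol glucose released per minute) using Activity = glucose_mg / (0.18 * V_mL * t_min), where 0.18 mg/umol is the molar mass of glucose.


Activity = glucose_mg / (0.18 mg/umol * V_mL * t_min)
= 2.26 / (0.18 * 0.2 * 60)
= 1.0463 FPU/mL

1.0463 FPU/mL


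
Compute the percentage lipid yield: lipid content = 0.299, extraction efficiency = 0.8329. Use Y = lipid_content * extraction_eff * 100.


Y = lipid_content * extraction_eff * 100
= 0.299 * 0.8329 * 100
= 24.9037%

24.9037%


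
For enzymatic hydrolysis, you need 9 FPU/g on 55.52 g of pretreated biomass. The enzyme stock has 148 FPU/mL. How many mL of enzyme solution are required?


V = dosage * m_sub / activity
V = 9 * 55.52 / 148
V = 3.3762 mL

3.3762 mL


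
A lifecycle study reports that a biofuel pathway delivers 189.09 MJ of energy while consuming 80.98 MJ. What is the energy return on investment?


EROI = E_out / E_in
= 189.09 / 80.98
= 2.3350

2.3350


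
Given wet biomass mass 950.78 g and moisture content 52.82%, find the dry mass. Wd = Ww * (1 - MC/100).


Wd = Ww * (1 - MC/100)
= 950.78 * (1 - 52.82/100)
= 448.5780 g

448.5780 g


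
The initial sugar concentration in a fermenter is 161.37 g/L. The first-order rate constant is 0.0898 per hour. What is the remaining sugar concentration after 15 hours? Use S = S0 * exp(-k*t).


S = S0 * exp(-k * t)
S = 161.37 * exp(-0.0898 * 15)
S = 41.9593 g/L

41.9593 g/L


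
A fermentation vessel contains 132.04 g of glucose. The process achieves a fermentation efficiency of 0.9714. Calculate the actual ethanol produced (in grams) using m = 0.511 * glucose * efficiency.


Actual ethanol: m = 0.511 * 132.04 * 0.9714
m = 65.5427 g

65.5427 g


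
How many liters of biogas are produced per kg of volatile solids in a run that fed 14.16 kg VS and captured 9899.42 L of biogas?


Y = V / VS
= 9899.42 / 14.16
= 699.1116 L/kg VS

699.1116 L/kg VS


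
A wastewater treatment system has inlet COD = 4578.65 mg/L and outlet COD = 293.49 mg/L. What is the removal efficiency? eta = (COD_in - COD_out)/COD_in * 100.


eta = (COD_in - COD_out) / COD_in * 100
= (4578.65 - 293.49) / 4578.65 * 100
= 93.5900%

93.5900%


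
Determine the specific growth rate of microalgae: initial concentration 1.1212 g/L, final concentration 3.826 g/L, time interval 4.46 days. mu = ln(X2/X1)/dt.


mu = ln(X2/X1) / dt
= ln(3.826/1.1212) / 4.46
= 0.2752 per day

0.2752 per day


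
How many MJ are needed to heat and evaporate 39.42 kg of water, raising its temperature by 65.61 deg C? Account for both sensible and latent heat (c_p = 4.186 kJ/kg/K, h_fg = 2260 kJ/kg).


E = m_water * (4.186 * dT + 2260) / 1000
= 39.42 * (4.186 * 65.61 + 2260) / 1000
= 99.9156 MJ

99.9156 MJ
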